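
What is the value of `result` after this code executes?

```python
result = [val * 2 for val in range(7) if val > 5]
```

Let's trace through this code step by step.

Initialize: result = [val * 2 for val in range(7) if val > 5]

After execution: result = [12]
[12]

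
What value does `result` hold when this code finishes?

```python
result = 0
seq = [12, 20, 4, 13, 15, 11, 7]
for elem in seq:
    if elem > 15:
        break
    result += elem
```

Let's trace through this code step by step.

Initialize: result = 0
Initialize: seq = [12, 20, 4, 13, 15, 11, 7]
Entering loop: for elem in seq:

After execution: result = 12
12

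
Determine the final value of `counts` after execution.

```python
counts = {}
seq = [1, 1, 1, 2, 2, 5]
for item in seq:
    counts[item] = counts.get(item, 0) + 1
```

Let's trace through this code step by step.

Initialize: counts = {}
Initialize: seq = [1, 1, 1, 2, 2, 5]
Entering loop: for item in seq:

After execution: counts = {1: 3, 2: 2, 5: 1}
{1: 3, 2: 2, 5: 1}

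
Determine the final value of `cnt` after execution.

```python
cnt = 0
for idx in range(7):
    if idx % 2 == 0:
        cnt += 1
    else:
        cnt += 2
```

Let's trace through this code step by step.

Initialize: cnt = 0
Entering loop: for idx in range(7):

After execution: cnt = 10
10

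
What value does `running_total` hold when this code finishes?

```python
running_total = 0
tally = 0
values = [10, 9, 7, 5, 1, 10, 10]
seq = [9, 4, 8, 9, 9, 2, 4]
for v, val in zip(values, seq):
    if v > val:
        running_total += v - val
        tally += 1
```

Let's trace through this code step by step.

Initialize: running_total = 0
Initialize: tally = 0
Initialize: values = [10, 9, 7, 5, 1, 10, 10]
Initialize: seq = [9, 4, 8, 9, 9, 2, 4]
Entering loop: for v, val in zip(values, seq):

After execution: running_total = 20
20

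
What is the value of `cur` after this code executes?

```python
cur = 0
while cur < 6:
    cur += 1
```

Let's trace through this code step by step.

Initialize: cur = 0
Entering loop: while cur < 6:

After execution: cur = 6
6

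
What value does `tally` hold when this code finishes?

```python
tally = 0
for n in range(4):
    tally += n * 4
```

Let's trace through this code step by step.

Initialize: tally = 0
Entering loop: for n in range(4):

After execution: tally = 24
24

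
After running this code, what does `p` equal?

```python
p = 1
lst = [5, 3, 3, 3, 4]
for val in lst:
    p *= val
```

Let's trace through this code step by step.

Initialize: p = 1
Initialize: lst = [5, 3, 3, 3, 4]
Entering loop: for val in lst:

After execution: p = 540
540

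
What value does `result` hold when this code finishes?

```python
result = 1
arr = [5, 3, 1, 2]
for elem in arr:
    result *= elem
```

Let's trace through this code step by step.

Initialize: result = 1
Initialize: arr = [5, 3, 1, 2]
Entering loop: for elem in arr:

After execution: result = 30
30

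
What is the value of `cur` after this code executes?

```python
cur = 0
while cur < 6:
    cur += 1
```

Let's trace through this code step by step.

Initialize: cur = 0
Entering loop: while cur < 6:

After execution: cur = 6
6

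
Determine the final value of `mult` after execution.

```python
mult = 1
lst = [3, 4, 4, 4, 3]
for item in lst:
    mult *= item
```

Let's trace through this code step by step.

Initialize: mult = 1
Initialize: lst = [3, 4, 4, 4, 3]
Entering loop: for item in lst:

After execution: mult = 576
576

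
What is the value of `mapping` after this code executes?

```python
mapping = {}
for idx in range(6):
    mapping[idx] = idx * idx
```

Let's trace through this code step by step.

Initialize: mapping = {}
Entering loop: for idx in range(6):

After execution: mapping = {0: 0, 1: 1, 2: 4, 3: 9, 4: 16, 5: 25}
{0: 0, 1: 1, 2: 4, 3: 9, 4: 16, 5: 25}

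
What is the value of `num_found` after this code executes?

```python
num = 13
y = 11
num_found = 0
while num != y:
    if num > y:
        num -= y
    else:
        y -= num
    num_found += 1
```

Let's trace through this code step by step.

Initialize: num = 13
Initialize: y = 11
Initialize: num_found = 0
Entering loop: while num != y:

After execution: num_found = 7
7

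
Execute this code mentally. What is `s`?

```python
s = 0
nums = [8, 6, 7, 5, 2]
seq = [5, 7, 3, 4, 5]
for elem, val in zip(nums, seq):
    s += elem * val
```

Let's trace through this code step by step.

Initialize: s = 0
Initialize: nums = [8, 6, 7, 5, 2]
Initialize: seq = [5, 7, 3, 4, 5]
Entering loop: for elem, val in zip(nums, seq):

After execution: s = 133
133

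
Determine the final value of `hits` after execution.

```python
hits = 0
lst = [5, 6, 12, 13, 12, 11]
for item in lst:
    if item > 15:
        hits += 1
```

Let's trace through this code step by step.

Initialize: hits = 0
Initialize: lst = [5, 6, 12, 13, 12, 11]
Entering loop: for item in lst:

After execution: hits = 0
0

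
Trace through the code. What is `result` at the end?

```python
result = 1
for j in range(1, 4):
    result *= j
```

Let's trace through this code step by step.

Initialize: result = 1
Entering loop: for j in range(1, 4):

After execution: result = 6
6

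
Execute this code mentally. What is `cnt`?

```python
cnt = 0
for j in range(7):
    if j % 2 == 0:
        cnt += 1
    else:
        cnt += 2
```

Let's trace through this code step by step.

Initialize: cnt = 0
Entering loop: for j in range(7):

After execution: cnt = 10
10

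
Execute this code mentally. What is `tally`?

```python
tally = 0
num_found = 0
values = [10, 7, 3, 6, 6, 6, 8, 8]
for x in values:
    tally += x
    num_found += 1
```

Let's trace through this code step by step.

Initialize: tally = 0
Initialize: num_found = 0
Initialize: values = [10, 7, 3, 6, 6, 6, 8, 8]
Entering loop: for x in values:

After execution: tally = 54
54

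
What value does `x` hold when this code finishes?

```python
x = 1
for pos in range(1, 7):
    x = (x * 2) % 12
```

Let's trace through this code step by step.

Initialize: x = 1
Entering loop: for pos in range(1, 7):

After execution: x = 4
4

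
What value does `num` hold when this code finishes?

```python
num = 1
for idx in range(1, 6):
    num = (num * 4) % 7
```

Let's trace through this code step by step.

Initialize: num = 1
Entering loop: for idx in range(1, 6):

After execution: num = 2
2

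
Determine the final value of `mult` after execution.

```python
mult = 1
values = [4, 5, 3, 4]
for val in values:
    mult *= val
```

Let's trace through this code step by step.

Initialize: mult = 1
Initialize: values = [4, 5, 3, 4]
Entering loop: for val in values:

After execution: mult = 240
240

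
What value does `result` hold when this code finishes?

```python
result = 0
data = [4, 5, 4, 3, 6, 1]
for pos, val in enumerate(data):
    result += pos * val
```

Let's trace through this code step by step.

Initialize: result = 0
Initialize: data = [4, 5, 4, 3, 6, 1]
Entering loop: for pos, val in enumerate(data):

After execution: result = 51
51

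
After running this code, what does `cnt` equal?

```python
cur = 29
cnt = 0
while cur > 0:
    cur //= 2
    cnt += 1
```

Let's trace through this code step by step.

Initialize: cur = 29
Initialize: cnt = 0
Entering loop: while cur > 0:

After execution: cnt = 5
5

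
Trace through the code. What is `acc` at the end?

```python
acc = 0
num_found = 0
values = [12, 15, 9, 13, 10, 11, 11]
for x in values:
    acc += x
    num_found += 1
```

Let's trace through this code step by step.

Initialize: acc = 0
Initialize: num_found = 0
Initialize: values = [12, 15, 9, 13, 10, 11, 11]
Entering loop: for x in values:

After execution: acc = 81
81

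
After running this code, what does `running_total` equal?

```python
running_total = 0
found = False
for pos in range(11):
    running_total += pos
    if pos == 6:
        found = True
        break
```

Let's trace through this code step by step.

Initialize: running_total = 0
Initialize: found = False
Entering loop: for pos in range(11):

After execution: running_total = 21
21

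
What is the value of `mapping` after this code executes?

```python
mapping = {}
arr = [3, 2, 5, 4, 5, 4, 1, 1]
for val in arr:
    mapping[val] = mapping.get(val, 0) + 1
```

Let's trace through this code step by step.

Initialize: mapping = {}
Initialize: arr = [3, 2, 5, 4, 5, 4, 1, 1]
Entering loop: for val in arr:

After execution: mapping = {3: 1, 2: 1, 5: 2, 4: 2, 1: 2}
{3: 1, 2: 1, 5: 2, 4: 2, 1: 2}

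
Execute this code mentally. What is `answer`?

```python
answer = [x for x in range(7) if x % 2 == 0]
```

Let's trace through this code step by step.

Initialize: answer = [x for x in range(7) if x % 2 == 0]

After execution: answer = [0, 2, 4, 6]
[0, 2, 4, 6]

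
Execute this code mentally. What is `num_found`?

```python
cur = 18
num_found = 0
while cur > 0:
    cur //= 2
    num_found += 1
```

Let's trace through this code step by step.

Initialize: cur = 18
Initialize: num_found = 0
Entering loop: while cur > 0:

After execution: num_found = 5
5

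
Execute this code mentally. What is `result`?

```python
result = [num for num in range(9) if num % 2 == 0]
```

Let's trace through this code step by step.

Initialize: result = [num for num in range(9) if num % 2 == 0]

After execution: result = [0, 2, 4, 6, 8]
[0, 2, 4, 6, 8]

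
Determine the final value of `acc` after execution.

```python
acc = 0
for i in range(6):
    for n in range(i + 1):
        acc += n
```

Let's trace through this code step by step.

Initialize: acc = 0
Entering loop: for i in range(6):

After execution: acc = 35
35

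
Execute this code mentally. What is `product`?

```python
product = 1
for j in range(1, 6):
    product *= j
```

Let's trace through this code step by step.

Initialize: product = 1
Entering loop: for j in range(1, 6):

After execution: product = 120
120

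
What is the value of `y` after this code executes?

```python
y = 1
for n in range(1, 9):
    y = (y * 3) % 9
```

Let's trace through this code step by step.

Initialize: y = 1
Entering loop: for n in range(1, 9):

After execution: y = 0
0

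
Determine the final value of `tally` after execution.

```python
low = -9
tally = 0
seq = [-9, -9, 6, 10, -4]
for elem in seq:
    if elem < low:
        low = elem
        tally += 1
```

Let's trace through this code step by step.

Initialize: low = -9
Initialize: tally = 0
Initialize: seq = [-9, -9, 6, 10, -4]
Entering loop: for elem in seq:

After execution: tally = 0
0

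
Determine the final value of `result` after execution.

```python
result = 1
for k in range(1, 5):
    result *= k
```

Let's trace through this code step by step.

Initialize: result = 1
Entering loop: for k in range(1, 5):

After execution: result = 24
24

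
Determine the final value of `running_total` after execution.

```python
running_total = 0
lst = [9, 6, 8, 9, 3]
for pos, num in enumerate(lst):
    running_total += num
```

Let's trace through this code step by step.

Initialize: running_total = 0
Initialize: lst = [9, 6, 8, 9, 3]
Entering loop: for pos, num in enumerate(lst):

After execution: running_total = 35
35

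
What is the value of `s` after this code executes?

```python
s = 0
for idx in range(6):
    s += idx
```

Let's trace through this code step by step.

Initialize: s = 0
Entering loop: for idx in range(6):

After execution: s = 15
15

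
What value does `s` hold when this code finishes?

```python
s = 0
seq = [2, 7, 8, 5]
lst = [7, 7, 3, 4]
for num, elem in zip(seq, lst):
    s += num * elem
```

Let's trace through this code step by step.

Initialize: s = 0
Initialize: seq = [2, 7, 8, 5]
Initialize: lst = [7, 7, 3, 4]
Entering loop: for num, elem in zip(seq, lst):

After execution: s = 107
107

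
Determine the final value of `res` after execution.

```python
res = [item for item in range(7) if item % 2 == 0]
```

Let's trace through this code step by step.

Initialize: res = [item for item in range(7) if item % 2 == 0]

After execution: res = [0, 2, 4, 6]
[0, 2, 4, 6]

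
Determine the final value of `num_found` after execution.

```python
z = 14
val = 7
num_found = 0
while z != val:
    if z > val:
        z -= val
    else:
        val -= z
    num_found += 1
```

Let's trace through this code step by step.

Initialize: z = 14
Initialize: val = 7
Initialize: num_found = 0
Entering loop: while z != val:

After execution: num_found = 1
1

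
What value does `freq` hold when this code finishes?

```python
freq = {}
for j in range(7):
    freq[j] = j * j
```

Let's trace through this code step by step.

Initialize: freq = {}
Entering loop: for j in range(7):

After execution: freq = {0: 0, 1: 1, 2: 4, 3: 9, 4: 16, 5: 25, 6: 36}
{0: 0, 1: 1, 2: 4, 3: 9, 4: 16, 5: 25, 6: 36}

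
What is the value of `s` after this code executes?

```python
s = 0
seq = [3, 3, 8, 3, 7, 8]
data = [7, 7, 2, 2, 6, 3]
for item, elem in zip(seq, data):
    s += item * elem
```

Let's trace through this code step by step.

Initialize: s = 0
Initialize: seq = [3, 3, 8, 3, 7, 8]
Initialize: data = [7, 7, 2, 2, 6, 3]
Entering loop: for item, elem in zip(seq, data):

After execution: s = 130
130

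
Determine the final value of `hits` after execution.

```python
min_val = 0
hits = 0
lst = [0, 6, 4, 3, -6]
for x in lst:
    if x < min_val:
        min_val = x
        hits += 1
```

Let's trace through this code step by step.

Initialize: min_val = 0
Initialize: hits = 0
Initialize: lst = [0, 6, 4, 3, -6]
Entering loop: for x in lst:

After execution: hits = 1
1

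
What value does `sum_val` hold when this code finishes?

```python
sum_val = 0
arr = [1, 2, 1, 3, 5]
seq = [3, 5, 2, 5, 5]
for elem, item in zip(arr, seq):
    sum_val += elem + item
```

Let's trace through this code step by step.

Initialize: sum_val = 0
Initialize: arr = [1, 2, 1, 3, 5]
Initialize: seq = [3, 5, 2, 5, 5]
Entering loop: for elem, item in zip(arr, seq):

After execution: sum_val = 32
32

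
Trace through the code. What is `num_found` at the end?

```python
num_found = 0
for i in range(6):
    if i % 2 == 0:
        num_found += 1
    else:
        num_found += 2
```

Let's trace through this code step by step.

Initialize: num_found = 0
Entering loop: for i in range(6):

After execution: num_found = 9
9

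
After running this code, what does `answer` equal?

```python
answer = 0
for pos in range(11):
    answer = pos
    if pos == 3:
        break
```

Let's trace through this code step by step.

Initialize: answer = 0
Entering loop: for pos in range(11):

After execution: answer = 3
3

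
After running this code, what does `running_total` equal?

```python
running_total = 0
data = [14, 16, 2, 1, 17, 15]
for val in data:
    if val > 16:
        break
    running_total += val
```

Let's trace through this code step by step.

Initialize: running_total = 0
Initialize: data = [14, 16, 2, 1, 17, 15]
Entering loop: for val in data:

After execution: running_total = 33
33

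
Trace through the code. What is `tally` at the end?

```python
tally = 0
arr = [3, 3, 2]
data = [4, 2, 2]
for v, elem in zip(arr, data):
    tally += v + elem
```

Let's trace through this code step by step.

Initialize: tally = 0
Initialize: arr = [3, 3, 2]
Initialize: data = [4, 2, 2]
Entering loop: for v, elem in zip(arr, data):

After execution: tally = 16
16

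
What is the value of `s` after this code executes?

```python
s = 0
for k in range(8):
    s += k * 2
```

Let's trace through this code step by step.

Initialize: s = 0
Entering loop: for k in range(8):

After execution: s = 56
56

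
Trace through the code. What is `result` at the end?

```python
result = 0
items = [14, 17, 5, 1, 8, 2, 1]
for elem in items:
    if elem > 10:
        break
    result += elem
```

Let's trace through this code step by step.

Initialize: result = 0
Initialize: items = [14, 17, 5, 1, 8, 2, 1]
Entering loop: for elem in items:

After execution: result = 0
0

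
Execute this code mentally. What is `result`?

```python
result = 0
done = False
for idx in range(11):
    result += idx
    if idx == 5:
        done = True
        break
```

Let's trace through this code step by step.

Initialize: result = 0
Initialize: done = False
Entering loop: for idx in range(11):

After execution: result = 15
15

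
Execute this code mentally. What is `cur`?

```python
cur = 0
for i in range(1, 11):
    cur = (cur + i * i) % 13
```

Let's trace through this code step by step.

Initialize: cur = 0
Entering loop: for i in range(1, 11):

After execution: cur = 8
8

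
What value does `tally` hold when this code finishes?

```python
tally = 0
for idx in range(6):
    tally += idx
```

Let's trace through this code step by step.

Initialize: tally = 0
Entering loop: for idx in range(6):

After execution: tally = 15
15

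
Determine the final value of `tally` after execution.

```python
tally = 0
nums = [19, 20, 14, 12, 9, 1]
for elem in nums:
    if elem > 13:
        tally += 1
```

Let's trace through this code step by step.

Initialize: tally = 0
Initialize: nums = [19, 20, 14, 12, 9, 1]
Entering loop: for elem in nums:

After execution: tally = 3
3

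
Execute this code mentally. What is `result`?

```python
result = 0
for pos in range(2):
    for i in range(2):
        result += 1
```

Let's trace through this code step by step.

Initialize: result = 0
Entering loop: for pos in range(2):

After execution: result = 4
4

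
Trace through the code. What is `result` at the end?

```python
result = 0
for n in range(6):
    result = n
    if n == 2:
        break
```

Let's trace through this code step by step.

Initialize: result = 0
Entering loop: for n in range(6):

After execution: result = 2
2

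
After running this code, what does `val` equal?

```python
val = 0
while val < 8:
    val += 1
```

Let's trace through this code step by step.

Initialize: val = 0
Entering loop: while val < 8:

After execution: val = 8
8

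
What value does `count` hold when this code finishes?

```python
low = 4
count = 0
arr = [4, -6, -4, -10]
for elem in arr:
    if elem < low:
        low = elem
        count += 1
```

Let's trace through this code step by step.

Initialize: low = 4
Initialize: count = 0
Initialize: arr = [4, -6, -4, -10]
Entering loop: for elem in arr:

After execution: count = 2
2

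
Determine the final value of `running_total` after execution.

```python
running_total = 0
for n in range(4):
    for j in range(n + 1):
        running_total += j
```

Let's trace through this code step by step.

Initialize: running_total = 0
Entering loop: for n in range(4):

After execution: running_total = 10
10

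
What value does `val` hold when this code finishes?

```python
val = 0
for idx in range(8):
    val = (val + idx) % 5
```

Let's trace through this code step by step.

Initialize: val = 0
Entering loop: for idx in range(8):

After execution: val = 3
3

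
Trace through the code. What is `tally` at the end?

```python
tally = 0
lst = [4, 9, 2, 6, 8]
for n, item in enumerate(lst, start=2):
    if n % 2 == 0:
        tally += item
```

Let's trace through this code step by step.

Initialize: tally = 0
Initialize: lst = [4, 9, 2, 6, 8]
Entering loop: for n, item in enumerate(lst, start=2):

After execution: tally = 14
14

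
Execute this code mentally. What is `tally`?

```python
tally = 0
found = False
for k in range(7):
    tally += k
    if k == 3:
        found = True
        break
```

Let's trace through this code step by step.

Initialize: tally = 0
Initialize: found = False
Entering loop: for k in range(7):

After execution: tally = 6
6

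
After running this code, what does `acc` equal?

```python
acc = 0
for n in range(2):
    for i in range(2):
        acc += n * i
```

Let's trace through this code step by step.

Initialize: acc = 0
Entering loop: for n in range(2):

After execution: acc = 1
1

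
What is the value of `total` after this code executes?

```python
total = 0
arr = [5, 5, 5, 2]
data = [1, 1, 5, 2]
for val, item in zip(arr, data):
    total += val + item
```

Let's trace through this code step by step.

Initialize: total = 0
Initialize: arr = [5, 5, 5, 2]
Initialize: data = [1, 1, 5, 2]
Entering loop: for val, item in zip(arr, data):

After execution: total = 26
26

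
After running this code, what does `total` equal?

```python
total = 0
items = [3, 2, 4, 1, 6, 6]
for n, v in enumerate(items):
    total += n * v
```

Let's trace through this code step by step.

Initialize: total = 0
Initialize: items = [3, 2, 4, 1, 6, 6]
Entering loop: for n, v in enumerate(items):

After execution: total = 67
67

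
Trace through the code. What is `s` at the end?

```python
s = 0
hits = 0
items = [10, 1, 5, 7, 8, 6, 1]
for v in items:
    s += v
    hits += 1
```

Let's trace through this code step by step.

Initialize: s = 0
Initialize: hits = 0
Initialize: items = [10, 1, 5, 7, 8, 6, 1]
Entering loop: for v in items:

After execution: s = 38
38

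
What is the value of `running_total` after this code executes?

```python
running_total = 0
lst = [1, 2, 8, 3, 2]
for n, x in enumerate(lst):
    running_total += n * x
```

Let's trace through this code step by step.

Initialize: running_total = 0
Initialize: lst = [1, 2, 8, 3, 2]
Entering loop: for n, x in enumerate(lst):

After execution: running_total = 35
35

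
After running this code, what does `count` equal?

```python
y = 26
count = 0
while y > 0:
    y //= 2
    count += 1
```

Let's trace through this code step by step.

Initialize: y = 26
Initialize: count = 0
Entering loop: while y > 0:

After execution: count = 5
5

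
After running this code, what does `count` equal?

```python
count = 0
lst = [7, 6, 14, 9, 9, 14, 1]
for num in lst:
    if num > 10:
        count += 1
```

Let's trace through this code step by step.

Initialize: count = 0
Initialize: lst = [7, 6, 14, 9, 9, 14, 1]
Entering loop: for num in lst:

After execution: count = 2
2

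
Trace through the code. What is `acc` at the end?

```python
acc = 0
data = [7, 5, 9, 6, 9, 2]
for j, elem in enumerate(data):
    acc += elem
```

Let's trace through this code step by step.

Initialize: acc = 0
Initialize: data = [7, 5, 9, 6, 9, 2]
Entering loop: for j, elem in enumerate(data):

After execution: acc = 38
38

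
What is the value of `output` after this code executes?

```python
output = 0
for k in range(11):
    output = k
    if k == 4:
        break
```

Let's trace through this code step by step.

Initialize: output = 0
Entering loop: for k in range(11):

After execution: output = 4
4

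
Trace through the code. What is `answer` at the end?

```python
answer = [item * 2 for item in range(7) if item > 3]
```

Let's trace through this code step by step.

Initialize: answer = [item * 2 for item in range(7) if item > 3]

After execution: answer = [8, 10, 12]
[8, 10, 12]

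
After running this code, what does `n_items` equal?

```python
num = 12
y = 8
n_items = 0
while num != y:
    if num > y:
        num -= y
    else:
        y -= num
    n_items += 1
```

Let's trace through this code step by step.

Initialize: num = 12
Initialize: y = 8
Initialize: n_items = 0
Entering loop: while num != y:

After execution: n_items = 2
2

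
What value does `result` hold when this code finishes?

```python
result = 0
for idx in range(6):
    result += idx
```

Let's trace through this code step by step.

Initialize: result = 0
Entering loop: for idx in range(6):

After execution: result = 15
15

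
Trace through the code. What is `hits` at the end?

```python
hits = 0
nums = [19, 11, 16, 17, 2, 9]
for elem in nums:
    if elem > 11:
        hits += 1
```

Let's trace through this code step by step.

Initialize: hits = 0
Initialize: nums = [19, 11, 16, 17, 2, 9]
Entering loop: for elem in nums:

After execution: hits = 3
3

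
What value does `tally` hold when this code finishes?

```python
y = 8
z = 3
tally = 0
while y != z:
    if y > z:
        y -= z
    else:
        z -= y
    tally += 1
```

Let's trace through this code step by step.

Initialize: y = 8
Initialize: z = 3
Initialize: tally = 0
Entering loop: while y != z:

After execution: tally = 4
4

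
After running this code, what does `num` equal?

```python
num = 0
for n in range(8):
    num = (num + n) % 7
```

Let's trace through this code step by step.

Initialize: num = 0
Entering loop: for n in range(8):

After execution: num = 0
0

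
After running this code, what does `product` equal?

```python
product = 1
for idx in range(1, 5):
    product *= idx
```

Let's trace through this code step by step.

Initialize: product = 1
Entering loop: for idx in range(1, 5):

After execution: product = 24
24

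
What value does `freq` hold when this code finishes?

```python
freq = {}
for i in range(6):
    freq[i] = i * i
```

Let's trace through this code step by step.

Initialize: freq = {}
Entering loop: for i in range(6):

After execution: freq = {0: 0, 1: 1, 2: 4, 3: 9, 4: 16, 5: 25}
{0: 0, 1: 1, 2: 4, 3: 9, 4: 16, 5: 25}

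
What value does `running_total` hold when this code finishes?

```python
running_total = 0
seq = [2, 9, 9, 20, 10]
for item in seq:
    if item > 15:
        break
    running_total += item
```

Let's trace through this code step by step.

Initialize: running_total = 0
Initialize: seq = [2, 9, 9, 20, 10]
Entering loop: for item in seq:

After execution: running_total = 20
20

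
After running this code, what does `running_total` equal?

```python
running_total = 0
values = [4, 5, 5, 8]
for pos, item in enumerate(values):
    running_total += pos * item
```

Let's trace through this code step by step.

Initialize: running_total = 0
Initialize: values = [4, 5, 5, 8]
Entering loop: for pos, item in enumerate(values):

After execution: running_total = 39
39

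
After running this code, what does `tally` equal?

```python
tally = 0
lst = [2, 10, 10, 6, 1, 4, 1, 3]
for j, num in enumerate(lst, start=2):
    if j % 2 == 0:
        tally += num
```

Let's trace through this code step by step.

Initialize: tally = 0
Initialize: lst = [2, 10, 10, 6, 1, 4, 1, 3]
Entering loop: for j, num in enumerate(lst, start=2):

After execution: tally = 14
14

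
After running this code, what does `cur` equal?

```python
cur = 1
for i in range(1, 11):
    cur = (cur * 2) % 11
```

Let's trace through this code step by step.

Initialize: cur = 1
Entering loop: for i in range(1, 11):

After execution: cur = 1
1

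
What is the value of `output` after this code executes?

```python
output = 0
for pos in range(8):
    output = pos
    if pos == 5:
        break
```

Let's trace through this code step by step.

Initialize: output = 0
Entering loop: for pos in range(8):

After execution: output = 5
5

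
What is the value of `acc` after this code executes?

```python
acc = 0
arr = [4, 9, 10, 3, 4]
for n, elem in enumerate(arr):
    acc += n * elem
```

Let's trace through this code step by step.

Initialize: acc = 0
Initialize: arr = [4, 9, 10, 3, 4]
Entering loop: for n, elem in enumerate(arr):

After execution: acc = 54
54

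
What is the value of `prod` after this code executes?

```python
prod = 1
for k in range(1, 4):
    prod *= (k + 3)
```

Let's trace through this code step by step.

Initialize: prod = 1
Entering loop: for k in range(1, 4):

After execution: prod = 120
120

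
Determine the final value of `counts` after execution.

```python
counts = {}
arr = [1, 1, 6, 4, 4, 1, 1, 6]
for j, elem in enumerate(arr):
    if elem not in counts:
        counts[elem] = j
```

Let's trace through this code step by step.

Initialize: counts = {}
Initialize: arr = [1, 1, 6, 4, 4, 1, 1, 6]
Entering loop: for j, elem in enumerate(arr):

After execution: counts = {1: 0, 6: 2, 4: 3}
{1: 0, 6: 2, 4: 3}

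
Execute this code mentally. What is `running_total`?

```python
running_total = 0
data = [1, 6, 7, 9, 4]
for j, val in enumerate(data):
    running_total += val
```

Let's trace through this code step by step.

Initialize: running_total = 0
Initialize: data = [1, 6, 7, 9, 4]
Entering loop: for j, val in enumerate(data):

After execution: running_total = 27
27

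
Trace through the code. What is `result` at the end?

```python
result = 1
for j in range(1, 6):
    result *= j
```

Let's trace through this code step by step.

Initialize: result = 1
Entering loop: for j in range(1, 6):

After execution: result = 120
120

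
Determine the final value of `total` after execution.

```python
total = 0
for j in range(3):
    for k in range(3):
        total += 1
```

Let's trace through this code step by step.

Initialize: total = 0
Entering loop: for j in range(3):

After execution: total = 9
9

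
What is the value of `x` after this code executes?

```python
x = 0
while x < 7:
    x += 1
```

Let's trace through this code step by step.

Initialize: x = 0
Entering loop: while x < 7:

After execution: x = 7
7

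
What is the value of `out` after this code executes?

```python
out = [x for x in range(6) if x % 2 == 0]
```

Let's trace through this code step by step.

Initialize: out = [x for x in range(6) if x % 2 == 0]

After execution: out = [0, 2, 4]
[0, 2, 4]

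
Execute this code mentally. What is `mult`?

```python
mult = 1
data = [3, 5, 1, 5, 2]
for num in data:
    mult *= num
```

Let's trace through this code step by step.

Initialize: mult = 1
Initialize: data = [3, 5, 1, 5, 2]
Entering loop: for num in data:

After execution: mult = 150
150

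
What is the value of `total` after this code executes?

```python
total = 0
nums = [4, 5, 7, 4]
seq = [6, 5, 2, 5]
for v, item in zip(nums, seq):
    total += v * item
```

Let's trace through this code step by step.

Initialize: total = 0
Initialize: nums = [4, 5, 7, 4]
Initialize: seq = [6, 5, 2, 5]
Entering loop: for v, item in zip(nums, seq):

After execution: total = 83
83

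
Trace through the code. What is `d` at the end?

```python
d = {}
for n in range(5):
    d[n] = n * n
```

Let's trace through this code step by step.

Initialize: d = {}
Entering loop: for n in range(5):

After execution: d = {0: 0, 1: 1, 2: 4, 3: 9, 4: 16}
{0: 0, 1: 1, 2: 4, 3: 9, 4: 16}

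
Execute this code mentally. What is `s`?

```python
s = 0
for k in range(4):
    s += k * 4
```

Let's trace through this code step by step.

Initialize: s = 0
Entering loop: for k in range(4):

After execution: s = 24
24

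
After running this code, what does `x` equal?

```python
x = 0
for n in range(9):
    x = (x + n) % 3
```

Let's trace through this code step by step.

Initialize: x = 0
Entering loop: for n in range(9):

After execution: x = 0
0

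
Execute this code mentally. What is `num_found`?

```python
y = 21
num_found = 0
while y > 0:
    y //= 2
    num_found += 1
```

Let's trace through this code step by step.

Initialize: y = 21
Initialize: num_found = 0
Entering loop: while y > 0:

After execution: num_found = 5
5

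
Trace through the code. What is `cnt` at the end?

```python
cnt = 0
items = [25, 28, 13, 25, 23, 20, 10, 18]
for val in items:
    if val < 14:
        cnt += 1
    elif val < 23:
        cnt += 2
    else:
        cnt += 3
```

Let's trace through this code step by step.

Initialize: cnt = 0
Initialize: items = [25, 28, 13, 25, 23, 20, 10, 18]
Entering loop: for val in items:

After execution: cnt = 18
18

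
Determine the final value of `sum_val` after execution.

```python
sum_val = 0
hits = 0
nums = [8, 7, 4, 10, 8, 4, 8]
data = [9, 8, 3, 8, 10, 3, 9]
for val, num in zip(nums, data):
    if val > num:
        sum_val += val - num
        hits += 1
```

Let's trace through this code step by step.

Initialize: sum_val = 0
Initialize: hits = 0
Initialize: nums = [8, 7, 4, 10, 8, 4, 8]
Initialize: data = [9, 8, 3, 8, 10, 3, 9]
Entering loop: for val, num in zip(nums, data):

After execution: sum_val = 4
4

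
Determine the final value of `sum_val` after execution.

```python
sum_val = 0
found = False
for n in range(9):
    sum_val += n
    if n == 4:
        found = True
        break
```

Let's trace through this code step by step.

Initialize: sum_val = 0
Initialize: found = False
Entering loop: for n in range(9):

After execution: sum_val = 10
10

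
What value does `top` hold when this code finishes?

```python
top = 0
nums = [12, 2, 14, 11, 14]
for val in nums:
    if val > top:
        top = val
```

Let's trace through this code step by step.

Initialize: top = 0
Initialize: nums = [12, 2, 14, 11, 14]
Entering loop: for val in nums:

After execution: top = 14
14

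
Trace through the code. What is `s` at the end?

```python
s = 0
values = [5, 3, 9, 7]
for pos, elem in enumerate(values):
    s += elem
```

Let's trace through this code step by step.

Initialize: s = 0
Initialize: values = [5, 3, 9, 7]
Entering loop: for pos, elem in enumerate(values):

After execution: s = 24
24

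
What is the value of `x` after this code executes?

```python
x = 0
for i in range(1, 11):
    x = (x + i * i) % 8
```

Let's trace through this code step by step.

Initialize: x = 0
Entering loop: for i in range(1, 11):

After execution: x = 1
1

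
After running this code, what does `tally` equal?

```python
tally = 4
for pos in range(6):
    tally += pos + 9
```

Let's trace through this code step by step.

Initialize: tally = 4
Entering loop: for pos in range(6):

After execution: tally = 73
73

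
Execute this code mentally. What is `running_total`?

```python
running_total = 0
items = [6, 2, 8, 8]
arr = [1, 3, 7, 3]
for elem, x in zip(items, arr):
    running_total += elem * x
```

Let's trace through this code step by step.

Initialize: running_total = 0
Initialize: items = [6, 2, 8, 8]
Initialize: arr = [1, 3, 7, 3]
Entering loop: for elem, x in zip(items, arr):

After execution: running_total = 92
92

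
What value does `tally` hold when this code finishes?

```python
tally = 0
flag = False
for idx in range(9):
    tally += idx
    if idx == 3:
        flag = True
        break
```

Let's trace through this code step by step.

Initialize: tally = 0
Initialize: flag = False
Entering loop: for idx in range(9):

After execution: tally = 6
6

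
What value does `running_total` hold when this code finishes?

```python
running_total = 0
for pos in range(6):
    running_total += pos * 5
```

Let's trace through this code step by step.

Initialize: running_total = 0
Entering loop: for pos in range(6):

After execution: running_total = 75
75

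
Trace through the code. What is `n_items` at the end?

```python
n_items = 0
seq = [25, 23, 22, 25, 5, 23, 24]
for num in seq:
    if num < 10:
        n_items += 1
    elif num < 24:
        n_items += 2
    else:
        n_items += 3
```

Let's trace through this code step by step.

Initialize: n_items = 0
Initialize: seq = [25, 23, 22, 25, 5, 23, 24]
Entering loop: for num in seq:

After execution: n_items = 16
16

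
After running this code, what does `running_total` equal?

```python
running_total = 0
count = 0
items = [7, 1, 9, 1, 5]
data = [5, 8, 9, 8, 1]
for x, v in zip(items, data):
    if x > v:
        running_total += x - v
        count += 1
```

Let's trace through this code step by step.

Initialize: running_total = 0
Initialize: count = 0
Initialize: items = [7, 1, 9, 1, 5]
Initialize: data = [5, 8, 9, 8, 1]
Entering loop: for x, v in zip(items, data):

After execution: running_total = 6
6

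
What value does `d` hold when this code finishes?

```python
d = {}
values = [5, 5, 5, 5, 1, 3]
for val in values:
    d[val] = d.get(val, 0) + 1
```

Let's trace through this code step by step.

Initialize: d = {}
Initialize: values = [5, 5, 5, 5, 1, 3]
Entering loop: for val in values:

After execution: d = {5: 4, 1: 1, 3: 1}
{5: 4, 1: 1, 3: 1}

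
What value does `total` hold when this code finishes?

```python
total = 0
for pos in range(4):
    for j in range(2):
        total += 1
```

Let's trace through this code step by step.

Initialize: total = 0
Entering loop: for pos in range(4):

After execution: total = 8
8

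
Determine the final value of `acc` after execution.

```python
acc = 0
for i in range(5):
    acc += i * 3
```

Let's trace through this code step by step.

Initialize: acc = 0
Entering loop: for i in range(5):

After execution: acc = 30
30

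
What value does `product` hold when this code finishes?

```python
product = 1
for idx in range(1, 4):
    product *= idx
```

Let's trace through this code step by step.

Initialize: product = 1
Entering loop: for idx in range(1, 4):

After execution: product = 6
6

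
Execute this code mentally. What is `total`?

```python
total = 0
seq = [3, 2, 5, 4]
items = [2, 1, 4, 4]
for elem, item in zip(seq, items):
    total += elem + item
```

Let's trace through this code step by step.

Initialize: total = 0
Initialize: seq = [3, 2, 5, 4]
Initialize: items = [2, 1, 4, 4]
Entering loop: for elem, item in zip(seq, items):

After execution: total = 25
25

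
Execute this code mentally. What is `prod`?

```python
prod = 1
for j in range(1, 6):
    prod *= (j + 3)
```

Let's trace through this code step by step.

Initialize: prod = 1
Entering loop: for j in range(1, 6):

After execution: prod = 6720
6720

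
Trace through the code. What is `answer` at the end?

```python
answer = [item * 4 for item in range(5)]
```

Let's trace through this code step by step.

Initialize: answer = [item * 4 for item in range(5)]

After execution: answer = [0, 4, 8, 12, 16]
[0, 4, 8, 12, 16]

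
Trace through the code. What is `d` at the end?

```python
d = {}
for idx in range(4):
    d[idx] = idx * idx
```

Let's trace through this code step by step.

Initialize: d = {}
Entering loop: for idx in range(4):

After execution: d = {0: 0, 1: 1, 2: 4, 3: 9}
{0: 0, 1: 1, 2: 4, 3: 9}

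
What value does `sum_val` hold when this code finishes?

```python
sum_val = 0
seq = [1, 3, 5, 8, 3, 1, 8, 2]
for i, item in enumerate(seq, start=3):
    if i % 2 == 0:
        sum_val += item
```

Let's trace through this code step by step.

Initialize: sum_val = 0
Initialize: seq = [1, 3, 5, 8, 3, 1, 8, 2]
Entering loop: for i, item in enumerate(seq, start=3):

After execution: sum_val = 14
14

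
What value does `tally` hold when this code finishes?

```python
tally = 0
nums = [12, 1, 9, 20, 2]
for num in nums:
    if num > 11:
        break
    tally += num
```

Let's trace through this code step by step.

Initialize: tally = 0
Initialize: nums = [12, 1, 9, 20, 2]
Entering loop: for num in nums:

After execution: tally = 0
0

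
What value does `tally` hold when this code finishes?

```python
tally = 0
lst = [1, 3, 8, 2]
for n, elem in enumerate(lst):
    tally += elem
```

Let's trace through this code step by step.

Initialize: tally = 0
Initialize: lst = [1, 3, 8, 2]
Entering loop: for n, elem in enumerate(lst):

After execution: tally = 14
14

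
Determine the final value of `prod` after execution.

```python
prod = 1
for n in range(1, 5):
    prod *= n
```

Let's trace through this code step by step.

Initialize: prod = 1
Entering loop: for n in range(1, 5):

After execution: prod = 24
24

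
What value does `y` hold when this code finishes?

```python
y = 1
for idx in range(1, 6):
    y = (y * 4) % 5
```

Let's trace through this code step by step.

Initialize: y = 1
Entering loop: for idx in range(1, 6):

After execution: y = 4
4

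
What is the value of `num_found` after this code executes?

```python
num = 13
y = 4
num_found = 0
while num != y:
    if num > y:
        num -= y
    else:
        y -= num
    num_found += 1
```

Let's trace through this code step by step.

Initialize: num = 13
Initialize: y = 4
Initialize: num_found = 0
Entering loop: while num != y:

After execution: num_found = 6
6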